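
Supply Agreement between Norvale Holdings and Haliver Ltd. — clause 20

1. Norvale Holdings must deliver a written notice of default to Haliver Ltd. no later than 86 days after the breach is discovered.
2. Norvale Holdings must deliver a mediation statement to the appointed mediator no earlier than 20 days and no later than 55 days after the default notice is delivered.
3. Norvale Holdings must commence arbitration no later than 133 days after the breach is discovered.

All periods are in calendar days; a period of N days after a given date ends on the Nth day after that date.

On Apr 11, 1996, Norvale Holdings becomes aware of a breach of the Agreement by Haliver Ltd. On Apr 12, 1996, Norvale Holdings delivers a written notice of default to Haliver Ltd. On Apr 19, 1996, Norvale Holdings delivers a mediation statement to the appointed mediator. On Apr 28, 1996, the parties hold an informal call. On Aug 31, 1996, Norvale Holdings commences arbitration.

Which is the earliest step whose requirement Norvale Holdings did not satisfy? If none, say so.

Step 2

Step 1: 86 days after Apr 11, 1996 (when the breach is discovered) is Jul 6, 1996; Apr 12, 1996 is within that limit.
Step 2: the window is 20–55 days after Apr 12, 1996 (when the default notice is delivered), so May 2, 1996 through Jun 6, 1996; Apr 19, 1996 is 13 days too early.
Later steps need not be reached.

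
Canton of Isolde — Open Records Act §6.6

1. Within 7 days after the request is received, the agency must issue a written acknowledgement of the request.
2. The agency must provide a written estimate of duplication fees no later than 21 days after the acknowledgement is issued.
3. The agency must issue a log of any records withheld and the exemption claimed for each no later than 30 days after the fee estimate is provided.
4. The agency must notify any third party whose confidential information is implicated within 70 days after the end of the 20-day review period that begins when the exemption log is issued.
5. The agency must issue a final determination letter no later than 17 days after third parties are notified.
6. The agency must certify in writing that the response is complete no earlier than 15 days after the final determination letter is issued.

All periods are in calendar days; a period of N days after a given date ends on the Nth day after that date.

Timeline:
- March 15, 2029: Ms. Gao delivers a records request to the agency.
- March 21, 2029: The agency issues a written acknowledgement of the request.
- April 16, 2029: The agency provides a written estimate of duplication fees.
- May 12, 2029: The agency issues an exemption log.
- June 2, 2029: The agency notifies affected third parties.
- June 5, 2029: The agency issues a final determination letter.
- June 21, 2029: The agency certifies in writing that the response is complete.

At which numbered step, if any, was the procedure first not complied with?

(1) due by March 15, 2029 + 7 days = March 22, 2029; done March 21, 2029 — timely.
(2) due by March 21, 2029 + 21 days = April 11, 2029; done April 16, 2029 — 5 days late.
The analysis stops there.

Step 2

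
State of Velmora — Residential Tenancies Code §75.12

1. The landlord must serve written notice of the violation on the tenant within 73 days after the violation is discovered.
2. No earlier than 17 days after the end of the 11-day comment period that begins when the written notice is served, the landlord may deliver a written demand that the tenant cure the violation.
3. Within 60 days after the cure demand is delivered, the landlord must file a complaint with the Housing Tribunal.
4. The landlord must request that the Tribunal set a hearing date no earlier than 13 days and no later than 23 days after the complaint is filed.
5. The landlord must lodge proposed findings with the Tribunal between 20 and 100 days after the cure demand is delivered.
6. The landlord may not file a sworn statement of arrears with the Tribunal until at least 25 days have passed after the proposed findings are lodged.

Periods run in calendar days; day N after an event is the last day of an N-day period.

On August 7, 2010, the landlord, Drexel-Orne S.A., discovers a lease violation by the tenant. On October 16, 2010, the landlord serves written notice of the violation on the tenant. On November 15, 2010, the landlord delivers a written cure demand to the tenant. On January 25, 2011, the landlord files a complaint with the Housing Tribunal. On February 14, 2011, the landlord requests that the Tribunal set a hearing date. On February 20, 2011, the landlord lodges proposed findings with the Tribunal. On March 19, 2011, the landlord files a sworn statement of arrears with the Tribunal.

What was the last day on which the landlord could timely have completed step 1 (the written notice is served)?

Step 1 runs from August 7, 2010, when the violation is discovered. 73 days after August 7, 2010 is October 19, 2010.

October 19, 2010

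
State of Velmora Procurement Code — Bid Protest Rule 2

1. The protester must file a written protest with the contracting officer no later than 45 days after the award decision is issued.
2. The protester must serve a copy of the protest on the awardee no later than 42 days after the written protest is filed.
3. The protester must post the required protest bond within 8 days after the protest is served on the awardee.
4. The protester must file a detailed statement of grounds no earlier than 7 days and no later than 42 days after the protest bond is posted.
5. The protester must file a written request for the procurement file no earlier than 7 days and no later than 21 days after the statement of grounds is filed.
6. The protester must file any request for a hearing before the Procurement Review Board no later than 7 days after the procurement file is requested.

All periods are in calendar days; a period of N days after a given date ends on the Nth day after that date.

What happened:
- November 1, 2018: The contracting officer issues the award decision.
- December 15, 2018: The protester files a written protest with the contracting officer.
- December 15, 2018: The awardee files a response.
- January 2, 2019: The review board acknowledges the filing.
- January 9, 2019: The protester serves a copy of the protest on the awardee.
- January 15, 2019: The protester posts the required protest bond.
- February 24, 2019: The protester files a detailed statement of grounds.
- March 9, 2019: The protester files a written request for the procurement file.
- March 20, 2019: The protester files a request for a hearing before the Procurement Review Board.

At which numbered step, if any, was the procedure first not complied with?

Step 6

Step 1 — counting 45 days from November 1, 2018 (when the award decision is issued) gives a deadline of December 16, 2018; completed December 15, 2018, before the deadline.
Step 2 — counting 42 days from December 15, 2018 (when the written protest is filed) gives a deadline of January 26, 2019; completed January 9, 2019, before the deadline.
Step 3 — counting 8 days from January 9, 2019 (when the protest is served on the awardee) gives a deadline of January 17, 2019; January 15, 2019 is within that limit.
Step 4 — 7 and 42 days from January 15, 2019 (when the protest bond is posted) are January 22, 2019 and February 26, 2019 respectively; done February 24, 2019, which is between those dates.
Step 5 — 7 and 21 days from February 24, 2019 (when the statement of grounds is filed) are March 3, 2019 and March 17, 2019 respectively; March 9, 2019 falls inside that range.
Step 6 — counting 7 days from March 9, 2019 (when the procurement file is requested) gives a deadline of March 16, 2019; not done until March 20, 2019, 4 days after the deadline.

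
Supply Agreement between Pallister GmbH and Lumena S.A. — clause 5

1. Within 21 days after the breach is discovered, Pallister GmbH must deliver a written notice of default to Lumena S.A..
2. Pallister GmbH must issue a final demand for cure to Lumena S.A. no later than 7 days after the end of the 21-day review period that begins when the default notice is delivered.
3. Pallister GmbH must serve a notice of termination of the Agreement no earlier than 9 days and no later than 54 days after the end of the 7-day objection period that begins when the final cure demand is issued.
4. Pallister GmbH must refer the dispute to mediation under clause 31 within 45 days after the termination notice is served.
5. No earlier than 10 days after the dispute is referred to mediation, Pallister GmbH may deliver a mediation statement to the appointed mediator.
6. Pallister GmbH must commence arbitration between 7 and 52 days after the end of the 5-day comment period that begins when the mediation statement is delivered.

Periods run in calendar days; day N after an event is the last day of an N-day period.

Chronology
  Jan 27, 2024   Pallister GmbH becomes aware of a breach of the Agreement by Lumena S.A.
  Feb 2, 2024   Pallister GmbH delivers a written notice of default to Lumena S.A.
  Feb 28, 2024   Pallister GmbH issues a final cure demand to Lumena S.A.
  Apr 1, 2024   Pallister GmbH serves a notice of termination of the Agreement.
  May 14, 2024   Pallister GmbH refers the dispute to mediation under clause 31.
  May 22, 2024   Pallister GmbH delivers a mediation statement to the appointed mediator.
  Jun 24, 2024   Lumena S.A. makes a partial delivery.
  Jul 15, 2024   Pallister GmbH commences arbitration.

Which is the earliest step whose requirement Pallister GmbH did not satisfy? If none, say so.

Step 1 — counting 21 days from Jan 27, 2024 (when the breach is discovered) gives a deadline of Feb 17, 2024; done Feb 2, 2024 — timely.
Step 2 — counting 7 days from Feb 23, 2024 (end of the 21-day review period, which began when the default notice is delivered on Feb 2, 2024) gives a deadline of Mar 1, 2024; Feb 28, 2024 is within that limit.
Step 3 — 9 and 54 days from Mar 6, 2024 (end of the 7-day objection period, which began when the final cure demand is issued on Feb 28, 2024) are Mar 15, 2024 and Apr 29, 2024 respectively; done Apr 1, 2024, which is between those dates.
Step 4 — counting 45 days from Apr 1, 2024 (when the termination notice is served) gives a deadline of May 16, 2024; completed May 14, 2024, before the deadline.
Step 5 — must wait 10 days from May 14, 2024 (when the dispute is referred to mediation), so not before May 24, 2024; done May 22, 2024 — 2 days too early.

Step 5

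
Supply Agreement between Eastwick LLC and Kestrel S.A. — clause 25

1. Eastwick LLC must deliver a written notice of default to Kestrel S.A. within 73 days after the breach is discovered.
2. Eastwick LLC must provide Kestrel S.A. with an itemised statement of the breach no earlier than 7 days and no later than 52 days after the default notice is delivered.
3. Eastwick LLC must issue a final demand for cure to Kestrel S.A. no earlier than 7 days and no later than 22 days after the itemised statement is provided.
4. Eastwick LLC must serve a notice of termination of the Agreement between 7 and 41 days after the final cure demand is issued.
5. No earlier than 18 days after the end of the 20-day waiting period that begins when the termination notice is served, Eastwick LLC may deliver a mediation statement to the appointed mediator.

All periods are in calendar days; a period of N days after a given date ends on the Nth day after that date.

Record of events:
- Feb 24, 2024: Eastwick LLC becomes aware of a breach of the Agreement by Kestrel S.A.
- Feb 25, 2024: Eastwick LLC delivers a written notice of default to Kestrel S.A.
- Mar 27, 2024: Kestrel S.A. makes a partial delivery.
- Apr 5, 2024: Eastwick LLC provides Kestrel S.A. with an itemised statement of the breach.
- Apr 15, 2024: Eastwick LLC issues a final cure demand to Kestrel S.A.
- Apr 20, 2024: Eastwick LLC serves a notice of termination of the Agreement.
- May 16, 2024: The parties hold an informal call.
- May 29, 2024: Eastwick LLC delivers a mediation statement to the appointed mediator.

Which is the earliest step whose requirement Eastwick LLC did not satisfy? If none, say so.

Step 4

(1) due by Feb 24, 2024 + 73 days = May 7, 2024; done Feb 25, 2024 — timely.
(2) the permitted window runs from Feb 25, 2024 + 7 = Mar 3, 2024 to Feb 25, 2024 + 52 = Apr 17, 2024; Apr 5, 2024 falls inside that range.
(3) the permitted window runs from Apr 5, 2024 + 7 = Apr 12, 2024 to Apr 5, 2024 + 22 = Apr 27, 2024; done Apr 15, 2024 — within the window.
(4) the permitted window runs from Apr 15, 2024 + 7 = Apr 22, 2024 to Apr 15, 2024 + 41 = May 26, 2024; done Apr 20, 2024 — 2 days before the window opened.
Later steps need not be reached.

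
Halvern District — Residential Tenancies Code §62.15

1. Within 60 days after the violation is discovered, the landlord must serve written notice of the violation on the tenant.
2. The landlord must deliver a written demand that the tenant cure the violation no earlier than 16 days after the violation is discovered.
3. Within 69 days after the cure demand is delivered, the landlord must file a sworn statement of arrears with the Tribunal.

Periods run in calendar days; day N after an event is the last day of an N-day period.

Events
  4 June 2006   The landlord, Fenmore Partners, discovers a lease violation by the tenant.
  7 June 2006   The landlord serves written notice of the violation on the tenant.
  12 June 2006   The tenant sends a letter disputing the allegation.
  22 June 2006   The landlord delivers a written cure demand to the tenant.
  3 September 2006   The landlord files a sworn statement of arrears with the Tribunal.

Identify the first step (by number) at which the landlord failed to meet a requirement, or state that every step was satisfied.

Step 3

(1) due by 4 June 2006 + 60 days = 3 August 2006; done 7 June 2006 — timely.
(2) permitted from 4 June 2006 + 16 days = 20 June 2006 onward; 22 June 2006 is on or after that date.
(3) due by 22 June 2006 + 69 days = 30 August 2006; not done until 3 September 2006, 4 days after the deadline.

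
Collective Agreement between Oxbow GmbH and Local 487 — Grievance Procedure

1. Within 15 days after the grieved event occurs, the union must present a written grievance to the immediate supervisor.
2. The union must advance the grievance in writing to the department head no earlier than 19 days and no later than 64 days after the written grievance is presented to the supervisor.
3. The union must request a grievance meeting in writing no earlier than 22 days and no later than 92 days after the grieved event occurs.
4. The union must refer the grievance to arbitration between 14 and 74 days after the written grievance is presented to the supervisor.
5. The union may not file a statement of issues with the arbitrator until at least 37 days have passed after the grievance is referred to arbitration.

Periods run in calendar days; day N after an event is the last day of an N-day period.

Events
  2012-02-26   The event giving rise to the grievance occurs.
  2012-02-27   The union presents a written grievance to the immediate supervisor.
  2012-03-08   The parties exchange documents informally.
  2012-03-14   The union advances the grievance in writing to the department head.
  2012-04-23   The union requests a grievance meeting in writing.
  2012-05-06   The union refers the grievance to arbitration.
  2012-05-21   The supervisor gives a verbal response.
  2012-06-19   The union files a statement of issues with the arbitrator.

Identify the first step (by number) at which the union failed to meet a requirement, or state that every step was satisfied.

Step 2

Step 1 — counting 15 days from 2012-02-26 (when the grieved event occurs) gives a deadline of 2012-03-12; completed 2012-02-27, before the deadline.
Step 2 — 19 and 64 days from 2012-02-27 (when the written grievance is presented to the supervisor) are 2012-03-17 and 2012-05-01 respectively; done 2012-03-14 — 3 days before the window opened.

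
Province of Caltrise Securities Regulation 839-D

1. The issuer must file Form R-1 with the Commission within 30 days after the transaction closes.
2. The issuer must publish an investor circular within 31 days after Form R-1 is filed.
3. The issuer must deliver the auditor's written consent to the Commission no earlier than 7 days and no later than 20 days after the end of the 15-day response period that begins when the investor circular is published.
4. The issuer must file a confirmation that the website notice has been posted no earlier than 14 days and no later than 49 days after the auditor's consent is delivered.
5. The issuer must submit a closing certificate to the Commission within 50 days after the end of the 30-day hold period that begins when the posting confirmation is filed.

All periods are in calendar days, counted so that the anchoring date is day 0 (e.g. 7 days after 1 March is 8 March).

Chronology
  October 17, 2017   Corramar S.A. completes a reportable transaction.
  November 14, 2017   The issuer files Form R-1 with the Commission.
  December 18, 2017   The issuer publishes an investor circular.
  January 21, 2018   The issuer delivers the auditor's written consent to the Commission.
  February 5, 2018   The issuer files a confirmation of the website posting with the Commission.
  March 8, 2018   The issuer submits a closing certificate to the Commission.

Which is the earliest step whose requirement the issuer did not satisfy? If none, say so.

Step 2

Step 1: 30 days after October 17, 2017 (when the transaction closes) is November 16, 2017; done November 14, 2017 — timely.
Step 2: 31 days after November 14, 2017 (when Form R-1 is filed) is December 15, 2017; December 18, 2017 misses that deadline by 3 days.
That is the first point of non-compliance.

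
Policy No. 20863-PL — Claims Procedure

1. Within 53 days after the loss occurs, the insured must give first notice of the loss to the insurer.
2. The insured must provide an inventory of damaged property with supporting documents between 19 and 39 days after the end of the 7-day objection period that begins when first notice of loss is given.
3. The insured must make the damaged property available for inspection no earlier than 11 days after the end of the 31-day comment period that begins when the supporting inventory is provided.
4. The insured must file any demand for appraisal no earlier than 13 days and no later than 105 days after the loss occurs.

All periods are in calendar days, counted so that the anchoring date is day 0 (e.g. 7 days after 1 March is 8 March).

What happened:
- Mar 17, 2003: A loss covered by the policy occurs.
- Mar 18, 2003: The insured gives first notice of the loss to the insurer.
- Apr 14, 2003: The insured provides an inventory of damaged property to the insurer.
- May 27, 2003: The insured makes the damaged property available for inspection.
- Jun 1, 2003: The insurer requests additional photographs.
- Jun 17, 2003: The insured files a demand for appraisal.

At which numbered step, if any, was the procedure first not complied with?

(1) due by Mar 17, 2003 + 53 days = May 9, 2003; Mar 18, 2003 is within that limit.
(2) the permitted window runs from Mar 25, 2003 + 19 = Apr 13, 2003 to Mar 25, 2003 + 39 = May 3, 2003; done Apr 14, 2003, which is between those dates.
(3) permitted from May 15, 2003 + 11 days = May 26, 2003 onward; done May 27, 2003, after the minimum wait.
(4) the permitted window runs from Mar 17, 2003 + 13 = Mar 30, 2003 to Mar 17, 2003 + 105 = Jun 30, 2003; Jun 17, 2003 falls inside that range.

None — every step was satisfied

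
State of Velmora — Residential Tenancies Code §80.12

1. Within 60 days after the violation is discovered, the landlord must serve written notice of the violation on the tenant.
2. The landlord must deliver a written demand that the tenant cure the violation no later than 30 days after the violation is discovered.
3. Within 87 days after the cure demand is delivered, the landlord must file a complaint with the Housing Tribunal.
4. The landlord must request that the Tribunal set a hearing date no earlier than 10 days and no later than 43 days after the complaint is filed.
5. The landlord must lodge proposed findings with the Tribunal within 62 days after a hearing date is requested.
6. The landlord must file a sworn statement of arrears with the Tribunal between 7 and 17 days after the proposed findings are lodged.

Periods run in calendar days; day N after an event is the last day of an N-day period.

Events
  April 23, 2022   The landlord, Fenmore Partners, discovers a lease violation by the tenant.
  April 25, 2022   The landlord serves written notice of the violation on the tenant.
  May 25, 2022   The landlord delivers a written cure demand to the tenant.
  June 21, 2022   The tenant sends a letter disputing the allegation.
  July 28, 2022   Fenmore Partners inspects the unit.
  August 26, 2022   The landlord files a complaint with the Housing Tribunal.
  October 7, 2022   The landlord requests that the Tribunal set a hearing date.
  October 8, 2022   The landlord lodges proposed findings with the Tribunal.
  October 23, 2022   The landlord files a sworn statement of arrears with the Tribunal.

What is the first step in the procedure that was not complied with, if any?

Step 2

Step 1: 60 days after April 23, 2022 (when the violation is discovered) is June 22, 2022; completed April 25, 2022, before the deadline.
Step 2: 30 days after April 23, 2022 (when the violation is discovered) is May 23, 2022; done May 25, 2022 — 2 days late.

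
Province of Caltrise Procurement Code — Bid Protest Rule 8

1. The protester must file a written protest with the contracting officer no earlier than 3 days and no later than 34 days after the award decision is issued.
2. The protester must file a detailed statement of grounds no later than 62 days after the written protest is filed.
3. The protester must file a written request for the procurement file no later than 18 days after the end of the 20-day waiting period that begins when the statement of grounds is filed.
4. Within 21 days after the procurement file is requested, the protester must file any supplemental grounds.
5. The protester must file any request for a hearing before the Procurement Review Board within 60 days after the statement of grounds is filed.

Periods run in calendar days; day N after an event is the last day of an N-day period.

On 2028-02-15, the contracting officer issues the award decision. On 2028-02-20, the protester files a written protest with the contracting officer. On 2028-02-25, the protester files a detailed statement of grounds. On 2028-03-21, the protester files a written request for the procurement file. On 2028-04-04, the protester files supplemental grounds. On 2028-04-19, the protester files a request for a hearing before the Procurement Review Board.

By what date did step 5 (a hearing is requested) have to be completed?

Step 5 runs from 2028-02-25, when the statement of grounds is filed. 60 days after 2028-02-25 is 2028-04-25.

2028-04-25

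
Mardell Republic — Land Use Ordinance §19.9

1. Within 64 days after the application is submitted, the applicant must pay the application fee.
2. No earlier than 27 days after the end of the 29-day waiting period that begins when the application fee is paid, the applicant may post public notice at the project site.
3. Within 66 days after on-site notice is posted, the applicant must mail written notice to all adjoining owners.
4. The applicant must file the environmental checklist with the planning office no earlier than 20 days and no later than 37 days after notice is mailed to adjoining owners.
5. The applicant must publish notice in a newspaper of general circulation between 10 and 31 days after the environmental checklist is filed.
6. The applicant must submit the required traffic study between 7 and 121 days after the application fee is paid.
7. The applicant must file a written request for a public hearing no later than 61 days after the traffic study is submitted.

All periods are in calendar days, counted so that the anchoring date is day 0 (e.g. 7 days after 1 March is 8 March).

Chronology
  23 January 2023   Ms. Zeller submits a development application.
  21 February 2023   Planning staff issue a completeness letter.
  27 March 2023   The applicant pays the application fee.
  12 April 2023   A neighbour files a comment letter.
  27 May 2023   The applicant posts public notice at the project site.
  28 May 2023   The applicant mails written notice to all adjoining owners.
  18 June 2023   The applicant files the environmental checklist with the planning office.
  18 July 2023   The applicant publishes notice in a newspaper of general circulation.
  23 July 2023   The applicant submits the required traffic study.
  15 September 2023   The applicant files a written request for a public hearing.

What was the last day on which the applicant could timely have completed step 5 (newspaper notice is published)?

19 July 2023

Step 5 runs from 18 June 2023, when the environmental checklist is filed. The window is 10–31 days after 18 June 2023; it closes on 19 July 2023.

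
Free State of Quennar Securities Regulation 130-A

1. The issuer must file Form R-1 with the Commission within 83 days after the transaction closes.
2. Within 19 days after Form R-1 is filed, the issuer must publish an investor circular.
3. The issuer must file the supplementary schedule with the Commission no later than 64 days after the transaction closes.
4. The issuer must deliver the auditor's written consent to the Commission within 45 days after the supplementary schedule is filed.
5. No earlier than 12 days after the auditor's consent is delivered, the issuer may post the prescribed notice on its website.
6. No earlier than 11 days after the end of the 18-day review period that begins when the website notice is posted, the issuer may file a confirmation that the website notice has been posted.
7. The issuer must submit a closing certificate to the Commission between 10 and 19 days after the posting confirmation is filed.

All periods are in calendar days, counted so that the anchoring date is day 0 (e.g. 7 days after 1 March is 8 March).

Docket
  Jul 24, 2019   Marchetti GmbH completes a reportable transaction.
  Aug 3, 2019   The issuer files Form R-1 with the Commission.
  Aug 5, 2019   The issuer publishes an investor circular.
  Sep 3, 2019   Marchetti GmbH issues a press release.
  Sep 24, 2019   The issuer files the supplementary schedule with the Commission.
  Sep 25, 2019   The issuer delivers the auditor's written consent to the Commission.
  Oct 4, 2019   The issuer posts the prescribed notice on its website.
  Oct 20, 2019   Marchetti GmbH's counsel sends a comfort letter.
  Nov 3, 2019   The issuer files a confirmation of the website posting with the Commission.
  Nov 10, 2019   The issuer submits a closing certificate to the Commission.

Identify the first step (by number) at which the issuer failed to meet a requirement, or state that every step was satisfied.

Step 1 — counting 83 days from Jul 24, 2019 (when the transaction closes) gives a deadline of Oct 15, 2019; done Aug 3, 2019 — timely.
Step 2 — counting 19 days from Aug 3, 2019 (when Form R-1 is filed) gives a deadline of Aug 22, 2019; completed Aug 5, 2019, before the deadline.
Step 3 — counting 64 days from Jul 24, 2019 (when the transaction closes) gives a deadline of Sep 26, 2019; done Sep 24, 2019 — timely.
Step 4 — counting 45 days from Sep 24, 2019 (when the supplementary schedule is filed) gives a deadline of Nov 8, 2019; Sep 25, 2019 is within that limit.
Step 5 — must wait 12 days from Sep 25, 2019 (when the auditor's consent is delivered), so not before Oct 7, 2019; done Oct 4, 2019 — 3 days too early.
The procedure was therefore not followed at step 5.

Step 5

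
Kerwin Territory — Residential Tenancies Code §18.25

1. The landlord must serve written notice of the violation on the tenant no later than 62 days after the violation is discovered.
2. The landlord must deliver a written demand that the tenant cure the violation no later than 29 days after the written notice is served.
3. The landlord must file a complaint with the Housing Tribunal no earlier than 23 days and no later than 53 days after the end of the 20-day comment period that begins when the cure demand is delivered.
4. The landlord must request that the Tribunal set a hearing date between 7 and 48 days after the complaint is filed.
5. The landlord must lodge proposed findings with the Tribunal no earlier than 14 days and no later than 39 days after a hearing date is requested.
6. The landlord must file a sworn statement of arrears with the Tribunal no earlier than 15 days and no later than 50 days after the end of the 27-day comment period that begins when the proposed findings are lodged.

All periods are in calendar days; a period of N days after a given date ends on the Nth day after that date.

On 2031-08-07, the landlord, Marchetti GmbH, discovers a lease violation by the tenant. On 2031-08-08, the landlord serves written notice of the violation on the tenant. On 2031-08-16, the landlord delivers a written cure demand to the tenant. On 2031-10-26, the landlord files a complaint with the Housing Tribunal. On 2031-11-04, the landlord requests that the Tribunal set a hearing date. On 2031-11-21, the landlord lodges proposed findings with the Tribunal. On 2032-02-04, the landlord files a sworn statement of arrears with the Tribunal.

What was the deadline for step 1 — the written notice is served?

2031-10-08

Step 1 runs from 2031-08-07, when the violation is discovered. 62 days after 2031-08-07 is 2031-10-08.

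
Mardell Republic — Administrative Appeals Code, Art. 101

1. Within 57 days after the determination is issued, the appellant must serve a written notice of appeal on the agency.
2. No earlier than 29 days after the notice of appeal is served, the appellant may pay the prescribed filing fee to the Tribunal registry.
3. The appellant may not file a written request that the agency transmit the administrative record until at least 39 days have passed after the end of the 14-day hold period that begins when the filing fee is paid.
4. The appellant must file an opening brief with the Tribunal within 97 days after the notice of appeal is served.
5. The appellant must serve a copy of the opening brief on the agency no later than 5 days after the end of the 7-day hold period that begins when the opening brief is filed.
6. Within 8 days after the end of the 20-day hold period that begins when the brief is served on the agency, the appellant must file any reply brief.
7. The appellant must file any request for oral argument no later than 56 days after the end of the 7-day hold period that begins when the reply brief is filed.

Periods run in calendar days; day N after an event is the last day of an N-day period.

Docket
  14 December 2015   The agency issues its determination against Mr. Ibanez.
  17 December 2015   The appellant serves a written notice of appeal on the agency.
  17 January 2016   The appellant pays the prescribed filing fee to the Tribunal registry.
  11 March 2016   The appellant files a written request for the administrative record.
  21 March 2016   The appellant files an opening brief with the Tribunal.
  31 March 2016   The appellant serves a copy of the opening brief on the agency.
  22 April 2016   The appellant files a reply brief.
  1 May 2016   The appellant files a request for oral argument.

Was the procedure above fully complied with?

Step 1 — counting 57 days from 14 December 2015 (when the determination is issued) gives a deadline of 9 February 2016; 17 December 2015 is within that limit.
Step 2 — must wait 29 days from 17 December 2015 (when the notice of appeal is served), so not before 15 January 2016; done 17 January 2016 — permitted.
Step 3 — must wait 39 days from 31 January 2016 (end of the 14-day hold period, which began when the filing fee is paid on 17 January 2016), so not before 10 March 2016; done 11 March 2016 — permitted.
Step 4 — counting 97 days from 17 December 2015 (when the notice of appeal is served) gives a deadline of 23 March 2016; done 21 March 2016 — timely.
Step 5 — counting 5 days from 28 March 2016 (end of the 7-day hold period, which began when the opening brief is filed on 21 March 2016) gives a deadline of 2 April 2016; completed 31 March 2016, before the deadline.
Step 6 — counting 8 days from 20 April 2016 (end of the 20-day hold period, which began when the brief is served on the agency on 31 March 2016) gives a deadline of 28 April 2016; done 22 April 2016 — timely.
Step 7 — counting 56 days from 29 April 2016 (end of the 7-day hold period, which began when the reply brief is filed on 22 April 2016) gives a deadline of 24 June 2016; completed 1 May 2016, before the deadline.

Yes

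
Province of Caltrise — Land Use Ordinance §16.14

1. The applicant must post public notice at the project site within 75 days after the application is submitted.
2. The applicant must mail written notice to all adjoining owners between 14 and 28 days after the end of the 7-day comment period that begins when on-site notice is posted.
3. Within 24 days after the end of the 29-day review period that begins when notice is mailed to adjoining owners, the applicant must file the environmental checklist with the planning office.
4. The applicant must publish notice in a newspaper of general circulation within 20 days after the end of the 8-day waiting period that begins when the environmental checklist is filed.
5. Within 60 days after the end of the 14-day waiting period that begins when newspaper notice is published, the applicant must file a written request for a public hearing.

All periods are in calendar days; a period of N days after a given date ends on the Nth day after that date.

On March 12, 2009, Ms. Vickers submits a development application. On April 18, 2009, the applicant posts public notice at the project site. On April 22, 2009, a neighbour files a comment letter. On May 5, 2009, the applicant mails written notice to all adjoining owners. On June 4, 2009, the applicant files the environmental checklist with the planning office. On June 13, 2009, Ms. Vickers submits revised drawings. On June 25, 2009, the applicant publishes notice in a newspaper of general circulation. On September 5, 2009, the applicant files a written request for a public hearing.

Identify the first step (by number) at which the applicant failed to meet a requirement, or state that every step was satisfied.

Step 2

(1) due by March 12, 2009 + 75 days = May 26, 2009; completed April 18, 2009, before the deadline.
(2) the permitted window runs from April 25, 2009 + 14 = May 9, 2009 to April 25, 2009 + 28 = May 23, 2009; done May 5, 2009 — 4 days before the window opened.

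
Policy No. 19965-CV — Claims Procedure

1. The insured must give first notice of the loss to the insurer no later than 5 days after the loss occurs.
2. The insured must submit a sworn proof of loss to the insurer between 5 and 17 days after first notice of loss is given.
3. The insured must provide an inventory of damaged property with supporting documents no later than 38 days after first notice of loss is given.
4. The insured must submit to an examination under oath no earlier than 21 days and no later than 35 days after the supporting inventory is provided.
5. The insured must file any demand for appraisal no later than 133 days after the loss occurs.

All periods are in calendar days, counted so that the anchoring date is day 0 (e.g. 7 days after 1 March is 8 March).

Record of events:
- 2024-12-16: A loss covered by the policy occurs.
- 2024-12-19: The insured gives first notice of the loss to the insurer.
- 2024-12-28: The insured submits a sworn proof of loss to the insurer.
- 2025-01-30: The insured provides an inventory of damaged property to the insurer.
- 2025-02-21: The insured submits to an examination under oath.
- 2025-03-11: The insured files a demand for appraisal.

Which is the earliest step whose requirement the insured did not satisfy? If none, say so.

Step 3

(1) due by 2024-12-16 + 5 days = 2024-12-21; completed 2024-12-19, before the deadline.
(2) the permitted window runs from 2024-12-19 + 5 = 2024-12-24 to 2024-12-19 + 17 = 2025-01-05; done 2024-12-28, which is between those dates.
(3) due by 2024-12-19 + 38 days = 2025-01-26; 2025-01-30 misses that deadline by 4 days.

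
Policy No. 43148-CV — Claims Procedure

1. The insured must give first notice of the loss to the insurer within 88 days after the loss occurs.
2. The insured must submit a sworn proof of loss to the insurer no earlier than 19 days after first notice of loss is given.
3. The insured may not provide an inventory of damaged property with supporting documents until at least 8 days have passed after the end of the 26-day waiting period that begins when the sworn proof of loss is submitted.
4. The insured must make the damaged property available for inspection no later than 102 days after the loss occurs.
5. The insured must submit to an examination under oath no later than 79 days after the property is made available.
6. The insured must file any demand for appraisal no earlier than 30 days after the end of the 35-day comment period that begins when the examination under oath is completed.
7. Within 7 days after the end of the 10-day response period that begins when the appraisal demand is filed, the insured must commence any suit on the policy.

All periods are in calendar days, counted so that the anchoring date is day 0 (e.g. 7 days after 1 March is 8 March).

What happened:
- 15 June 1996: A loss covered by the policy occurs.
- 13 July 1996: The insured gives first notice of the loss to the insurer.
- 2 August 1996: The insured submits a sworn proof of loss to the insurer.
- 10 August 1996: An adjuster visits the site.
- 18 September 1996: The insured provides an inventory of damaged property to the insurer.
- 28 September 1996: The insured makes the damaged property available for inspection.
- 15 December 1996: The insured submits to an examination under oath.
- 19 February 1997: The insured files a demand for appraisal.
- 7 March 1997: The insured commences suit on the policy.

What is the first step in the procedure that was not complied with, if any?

(1) due by 15 June 1996 + 88 days = 11 September 1996; 13 July 1996 is within that limit.
(2) permitted from 13 July 1996 + 19 days = 1 August 1996 onward; 2 August 1996 is on or after that date.
(3) permitted from 28 August 1996 + 8 days = 5 September 1996 onward; done 18 September 1996, after the minimum wait.
(4) due by 15 June 1996 + 102 days = 25 September 1996; 28 September 1996 misses that deadline by 3 days.

Step 4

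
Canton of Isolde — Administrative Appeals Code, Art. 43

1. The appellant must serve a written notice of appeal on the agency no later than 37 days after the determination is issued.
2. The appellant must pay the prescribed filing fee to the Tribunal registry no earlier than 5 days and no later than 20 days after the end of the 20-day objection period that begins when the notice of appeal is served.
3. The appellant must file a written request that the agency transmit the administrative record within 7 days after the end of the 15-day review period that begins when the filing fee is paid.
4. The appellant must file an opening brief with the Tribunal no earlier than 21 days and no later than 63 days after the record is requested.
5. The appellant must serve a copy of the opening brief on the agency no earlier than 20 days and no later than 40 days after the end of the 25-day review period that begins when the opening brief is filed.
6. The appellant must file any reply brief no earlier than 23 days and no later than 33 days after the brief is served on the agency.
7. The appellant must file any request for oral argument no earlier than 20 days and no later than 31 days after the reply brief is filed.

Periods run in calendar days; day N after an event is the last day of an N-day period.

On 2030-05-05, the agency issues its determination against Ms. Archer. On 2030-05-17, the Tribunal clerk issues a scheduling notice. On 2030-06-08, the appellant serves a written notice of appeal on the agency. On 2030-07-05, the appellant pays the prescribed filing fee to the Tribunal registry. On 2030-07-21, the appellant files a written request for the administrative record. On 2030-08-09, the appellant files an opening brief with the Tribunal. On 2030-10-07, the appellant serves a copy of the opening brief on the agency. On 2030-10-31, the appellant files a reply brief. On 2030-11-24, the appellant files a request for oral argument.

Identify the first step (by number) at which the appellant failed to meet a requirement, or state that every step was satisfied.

Step 4

(1) due by 2030-05-05 + 37 days = 2030-06-11; 2030-06-08 is within that limit.
(2) the permitted window runs from 2030-06-28 + 5 = 2030-07-03 to 2030-06-28 + 20 = 2030-07-18; done 2030-07-05 — within the window.
(3) due by 2030-07-20 + 7 days = 2030-07-27; done 2030-07-21 — timely.
(4) the permitted window runs from 2030-07-21 + 21 = 2030-08-11 to 2030-07-21 + 63 = 2030-09-22; done 2030-08-09 — 2 days before the window opened.
No need to go further; step 4 was not satisfied.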